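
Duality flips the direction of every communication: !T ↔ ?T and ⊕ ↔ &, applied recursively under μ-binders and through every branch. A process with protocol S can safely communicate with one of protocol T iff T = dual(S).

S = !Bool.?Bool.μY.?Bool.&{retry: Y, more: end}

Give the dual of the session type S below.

!Bool → ?Bool
  ?Bool → !Bool
    μY → μY  (μ self-dual)
      ?Bool → !Bool
        &{retry,more} → ⊕{retry,more}  (external→internal)
          case retry:
            Y self-dual
          case more:
            end self-dual

?Bool.!Bool.μY.!Bool.⊕{retry: Y, more: end}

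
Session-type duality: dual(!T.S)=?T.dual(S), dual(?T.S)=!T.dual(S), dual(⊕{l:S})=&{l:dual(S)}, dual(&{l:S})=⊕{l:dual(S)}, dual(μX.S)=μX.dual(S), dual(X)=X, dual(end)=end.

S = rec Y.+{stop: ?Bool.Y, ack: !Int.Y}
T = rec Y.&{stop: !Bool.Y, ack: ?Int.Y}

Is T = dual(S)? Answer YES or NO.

rec Y vs rec Y  match (rec unchanged)
  +{stop,ack} vs &{stop,ack}  match label sets agree
    case stop:
      ?Bool vs !Bool  match
        Y vs Y  match
    case ack:
      !Int vs ?Int  match
        Y vs Y  match

YES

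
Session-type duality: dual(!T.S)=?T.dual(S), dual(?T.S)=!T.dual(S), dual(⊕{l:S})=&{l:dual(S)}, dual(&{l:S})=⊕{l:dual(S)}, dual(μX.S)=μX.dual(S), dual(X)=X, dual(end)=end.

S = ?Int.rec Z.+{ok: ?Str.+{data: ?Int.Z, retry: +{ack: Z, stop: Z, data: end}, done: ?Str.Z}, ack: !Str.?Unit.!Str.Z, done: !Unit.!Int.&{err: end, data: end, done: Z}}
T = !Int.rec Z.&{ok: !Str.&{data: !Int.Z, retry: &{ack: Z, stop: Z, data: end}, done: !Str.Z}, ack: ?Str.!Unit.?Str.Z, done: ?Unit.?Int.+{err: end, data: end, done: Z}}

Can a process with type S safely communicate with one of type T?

YES

?Int ‖ !Int  ✓
  rec Z ‖ rec Z  ✓ (rec unchanged)
    +{ok,ack,done} ‖ &{ok,ack,done}  ✓ labels match
      • ok:
        ?Str ‖ !Str  ✓
          +{data,retry,done} ‖ &{data,retry,done}  ✓ labels match
            • data:
              ?Int ‖ !Int  ✓
                Z ‖ Z  ✓
            • retry:
              +{ack,stop,data} ‖ &{ack,stop,data}  ✓ labels match
                • ack:
                  Z ‖ Z  ✓
                • stop:
                  Z ‖ Z  ✓
                • data:
                  end ‖ end  ✓
            • done:
              ?Str ‖ !Str  ✓
                Z ‖ Z  ✓
      • ack:
        !Str ‖ ?Str  ✓
          ?Unit ‖ !Unit  ✓
            !Str ‖ ?Str  ✓
              Z ‖ Z  ✓
      • done:
        !Unit ‖ ?Unit  ✓
          !Int ‖ ?Int  ✓
            &{err,data,done} ‖ +{err,data,done}  ✓ labels match
              • err:
                end ‖ end  ✓
              • data:
                end ‖ end  ✓
              • done:
                Z ‖ Z  ✓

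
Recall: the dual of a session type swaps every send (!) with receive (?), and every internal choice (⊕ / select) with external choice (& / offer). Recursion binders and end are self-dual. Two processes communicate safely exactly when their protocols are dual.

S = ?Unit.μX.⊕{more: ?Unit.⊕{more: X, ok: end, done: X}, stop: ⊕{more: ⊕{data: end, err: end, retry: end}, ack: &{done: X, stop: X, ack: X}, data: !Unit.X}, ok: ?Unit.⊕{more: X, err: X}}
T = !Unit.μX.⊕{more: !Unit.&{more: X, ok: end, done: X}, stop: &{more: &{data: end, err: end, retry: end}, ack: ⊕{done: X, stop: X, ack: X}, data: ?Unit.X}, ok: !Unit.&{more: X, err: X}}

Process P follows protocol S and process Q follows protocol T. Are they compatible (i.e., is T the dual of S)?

NO

?Unit vs !Unit  ✓
  μX vs μX  ✓ (binder kept)
    ⊕{more,stop,ok} vs ⊕{more,stop,ok}  ✗ choice polarity not flipped — not dual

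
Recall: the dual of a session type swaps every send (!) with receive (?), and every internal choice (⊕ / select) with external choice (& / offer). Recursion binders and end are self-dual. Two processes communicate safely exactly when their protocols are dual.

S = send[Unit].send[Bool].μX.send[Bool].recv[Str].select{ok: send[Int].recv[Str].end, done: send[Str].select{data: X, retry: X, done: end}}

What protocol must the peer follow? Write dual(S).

send[Unit] = recv[Unit]
  send[Bool] = recv[Bool]
    μX = μX  (binder kept)
      send[Bool] = recv[Bool]
        recv[Str] = send[Str]
          select{ok,done} = offer{ok,done}  (internal→external)
            [ok]
              send[Int] = recv[Int]
                recv[Str] = send[Str]
                  dual(end) = end
            [done]
              send[Str] = recv[Str]
                select{data,retry,done} = offer{data,retry,done}  (internal→external)
                  [data]
                    dual(X) = X
                  [retry]
                    dual(X) = X
                  [done]
                    dual(end) = end

recv[Unit].recv[Bool].μX.recv[Bool].send[Str].offer{ok: recv[Int].send[Str].end, done: recv[Str].offer{data: X, retry: X, done: end}}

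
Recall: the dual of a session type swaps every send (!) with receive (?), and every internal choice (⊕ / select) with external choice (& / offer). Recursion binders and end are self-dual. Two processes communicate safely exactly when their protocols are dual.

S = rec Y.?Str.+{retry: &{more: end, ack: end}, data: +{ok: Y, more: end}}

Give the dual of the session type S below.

rec Y ↦ rec Y  (rec unchanged)
  ?Str ↦ !Str
    +{retry,data} ↦ &{retry,data}  (⊕→&)
      • retry:
        &{more,ack} ↦ +{more,ack}  (external→internal)
          • more:
            end ↦ end
          • ack:
            end ↦ end
      • data:
        +{ok,more} ↦ &{ok,more}  (⊕→&)
          • ok:
            Y ↦ Y
          • more:
            end ↦ end

rec Y.!Str.&{retry: +{more: end, ack: end}, data: &{ok: Y, more: end}}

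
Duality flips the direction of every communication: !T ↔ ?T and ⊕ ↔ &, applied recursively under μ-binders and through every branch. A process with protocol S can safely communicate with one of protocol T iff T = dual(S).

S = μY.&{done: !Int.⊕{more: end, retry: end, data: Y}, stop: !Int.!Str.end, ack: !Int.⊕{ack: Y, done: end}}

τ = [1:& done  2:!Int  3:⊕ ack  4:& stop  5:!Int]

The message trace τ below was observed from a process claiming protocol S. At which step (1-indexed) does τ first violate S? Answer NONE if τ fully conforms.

3

[1] & done  match  residual = !Int.⊕{more: end, retry: end, data: μY.…}
[2] !Int  match  residual = ⊕{more: end, retry: end, data: μY.…}
[3] got ⊕ ack, protocol expects ⊕ more or ⊕ retry or ⊕ data  ✗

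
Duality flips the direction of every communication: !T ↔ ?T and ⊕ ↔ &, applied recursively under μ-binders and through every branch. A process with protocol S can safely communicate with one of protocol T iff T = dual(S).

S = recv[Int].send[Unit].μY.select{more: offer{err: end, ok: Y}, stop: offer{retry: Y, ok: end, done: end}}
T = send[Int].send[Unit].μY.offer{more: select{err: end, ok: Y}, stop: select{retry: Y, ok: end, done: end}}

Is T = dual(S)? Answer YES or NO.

recv[Int] ‖ send[Int]  ✓
  send[Unit] ‖ send[Unit]  ✗ same direction on both sides — not dual

NO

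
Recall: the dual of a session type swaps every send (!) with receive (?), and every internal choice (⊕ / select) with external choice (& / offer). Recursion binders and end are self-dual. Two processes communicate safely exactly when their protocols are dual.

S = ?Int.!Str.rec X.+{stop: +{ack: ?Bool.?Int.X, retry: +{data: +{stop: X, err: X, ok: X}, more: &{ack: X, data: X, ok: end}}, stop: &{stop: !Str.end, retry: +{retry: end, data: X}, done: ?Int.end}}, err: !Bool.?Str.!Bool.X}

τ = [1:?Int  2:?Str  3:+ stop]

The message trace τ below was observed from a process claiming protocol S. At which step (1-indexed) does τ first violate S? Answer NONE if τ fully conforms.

2

@1 ?Int  ok  state: !Str.rec X.…
@2 got ?Str, protocol expects !Str  ✗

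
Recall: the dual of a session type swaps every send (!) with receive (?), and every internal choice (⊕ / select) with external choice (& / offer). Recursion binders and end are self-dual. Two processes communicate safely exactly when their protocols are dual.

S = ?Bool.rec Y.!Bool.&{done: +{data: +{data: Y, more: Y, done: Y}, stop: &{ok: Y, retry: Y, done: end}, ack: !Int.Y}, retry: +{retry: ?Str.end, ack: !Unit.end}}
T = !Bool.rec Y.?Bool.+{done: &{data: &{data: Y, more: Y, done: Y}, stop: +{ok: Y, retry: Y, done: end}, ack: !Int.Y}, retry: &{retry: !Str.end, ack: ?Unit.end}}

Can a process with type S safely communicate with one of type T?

NO

?Bool vs !Bool  match
  rec Y vs rec Y  match (μ self-dual)
    !Bool vs ?Bool  match
      &{done,retry} vs +{done,retry}  match labels match
        • done:
          +{data,stop,ack} vs &{data,stop,ack}  match labels match
            • data:
              +{data,more,done} vs &{data,more,done}  match labels match
                • data:
                  Y vs Y  match
                • more:
                  Y vs Y  match
                • done:
                  Y vs Y  match
            • stop:
              &{ok,retry,done} vs +{ok,retry,done}  match labels match
                • ok:
                  Y vs Y  match
                • retry:
                  Y vs Y  match
                • done:
                  end vs end  match
            • ack:
              !Int vs !Int  ✗ same direction on both sides — not dual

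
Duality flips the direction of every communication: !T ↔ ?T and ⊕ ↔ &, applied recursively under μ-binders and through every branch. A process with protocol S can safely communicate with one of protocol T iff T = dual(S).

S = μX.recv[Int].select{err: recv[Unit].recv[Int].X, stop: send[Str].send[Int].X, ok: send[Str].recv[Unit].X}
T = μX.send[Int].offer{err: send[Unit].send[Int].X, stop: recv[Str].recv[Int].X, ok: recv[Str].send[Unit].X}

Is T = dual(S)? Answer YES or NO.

YES

μX | μX  ok (rec unchanged)
  recv[Int] | send[Int]  ok
    select{err,stop,ok} | offer{err,stop,ok}  ok same labels
      [err]
        recv[Unit] | send[Unit]  ok
          recv[Int] | send[Int]  ok
            X | X  ok
      [stop]
        send[Str] | recv[Str]  ok
          send[Int] | recv[Int]  ok
            X | X  ok
      [ok]
        send[Str] | recv[Str]  ok
          recv[Unit] | send[Unit]  ok
            X | X  ok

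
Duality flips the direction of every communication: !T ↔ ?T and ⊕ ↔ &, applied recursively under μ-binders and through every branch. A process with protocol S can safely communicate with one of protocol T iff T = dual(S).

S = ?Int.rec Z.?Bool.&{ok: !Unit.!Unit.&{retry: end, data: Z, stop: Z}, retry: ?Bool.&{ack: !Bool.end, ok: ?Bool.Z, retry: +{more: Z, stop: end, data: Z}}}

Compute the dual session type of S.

!Int.rec Z.!Bool.+{ok: ?Unit.?Unit.+{retry: end, data: Z, stop: Z}, retry: !Bool.+{ack: ?Bool.end, ok: !Bool.Z, retry: &{more: Z, stop: end, data: Z}}}

?Int ↦ !Int
  rec Z ↦ rec Z  (binder kept)
    ?Bool ↦ !Bool
      &{ok,retry} ↦ +{ok,retry}  (offer→select)
        • ok:
          !Unit ↦ ?Unit
            !Unit ↦ ?Unit
              &{retry,data,stop} ↦ +{retry,data,stop}  (offer→select)
                • retry:
                  end ↦ end
                • data:
                  Z ↦ Z
                • stop:
                  Z ↦ Z
        • retry:
          ?Bool ↦ !Bool
            &{ack,ok,retry} ↦ +{ack,ok,retry}  (offer→select)
              • ack:
                !Bool ↦ ?Bool
                  end ↦ end
              • ok:
                ?Bool ↦ !Bool
                  Z ↦ Z
              • retry:
                +{more,stop,data} ↦ &{more,stop,data}  (⊕→&)
                  • more:
                    Z ↦ Z
                  • stop:
                    end ↦ end
                  • data:
                    Z ↦ Z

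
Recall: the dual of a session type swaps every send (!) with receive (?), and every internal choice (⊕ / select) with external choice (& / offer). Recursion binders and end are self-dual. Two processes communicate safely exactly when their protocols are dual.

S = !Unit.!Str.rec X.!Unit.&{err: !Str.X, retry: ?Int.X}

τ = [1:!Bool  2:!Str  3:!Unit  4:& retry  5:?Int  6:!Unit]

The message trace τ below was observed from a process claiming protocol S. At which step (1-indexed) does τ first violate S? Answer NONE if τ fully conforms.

[1] got !Bool, protocol expects !Unit  ✗

1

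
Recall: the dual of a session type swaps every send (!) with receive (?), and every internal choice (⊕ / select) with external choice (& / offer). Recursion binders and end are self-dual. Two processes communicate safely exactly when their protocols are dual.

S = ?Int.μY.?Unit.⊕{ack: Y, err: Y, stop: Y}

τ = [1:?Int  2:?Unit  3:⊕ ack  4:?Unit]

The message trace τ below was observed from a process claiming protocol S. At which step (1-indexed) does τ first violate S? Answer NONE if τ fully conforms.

[1] ?Int  match  now at μY.…
[2] ?Unit  match  now at ⊕{ack: μY.…, err: μY.…, stop: μY.…}
[3] ⊕ ack  match  now at μY.…
[4] ?Unit  match  now at ⊕{ack: μY.…, err: μY.…, stop: μY.…}
all 4 steps conform

NONE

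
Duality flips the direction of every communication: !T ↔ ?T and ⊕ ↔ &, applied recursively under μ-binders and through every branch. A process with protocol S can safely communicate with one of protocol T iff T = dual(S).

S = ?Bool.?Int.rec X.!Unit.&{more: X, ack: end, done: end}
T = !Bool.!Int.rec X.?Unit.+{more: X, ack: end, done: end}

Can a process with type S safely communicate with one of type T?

YES

?Bool | !Bool  ok
  ?Int | !Int  ok
    rec X | rec X  ok (rec unchanged)
      !Unit | ?Unit  ok
        &{more,ack,done} | +{more,ack,done}  ok labels match
          [more]
            X | X  ok
          [ack]
            end | end  ok
          [done]
            end | end  ok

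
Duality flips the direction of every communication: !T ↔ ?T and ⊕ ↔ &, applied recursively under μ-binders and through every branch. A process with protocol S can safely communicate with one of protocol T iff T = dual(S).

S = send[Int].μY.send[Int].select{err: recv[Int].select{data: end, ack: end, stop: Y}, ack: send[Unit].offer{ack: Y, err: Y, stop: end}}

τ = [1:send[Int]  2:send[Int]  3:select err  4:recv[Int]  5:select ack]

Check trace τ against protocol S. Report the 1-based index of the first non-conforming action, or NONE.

@1 send[Int]  ✓  cont: μY.…
@2 send[Int]  ✓  cont: select{err: recv[Int].select{data: end, ack: end, stop: μY.…}, ack: send[Unit].offer{ack: μY.…, err: μY.…, stop: end}}
@3 select err  ✓  cont: recv[Int].select{data: end, ack: end, stop: μY.…}
@4 recv[Int]  ✓  cont: select{data: end, ack: end, stop: μY.…}
@5 select ack  ✓  cont: end
τ conforms to S (length 5)

NONE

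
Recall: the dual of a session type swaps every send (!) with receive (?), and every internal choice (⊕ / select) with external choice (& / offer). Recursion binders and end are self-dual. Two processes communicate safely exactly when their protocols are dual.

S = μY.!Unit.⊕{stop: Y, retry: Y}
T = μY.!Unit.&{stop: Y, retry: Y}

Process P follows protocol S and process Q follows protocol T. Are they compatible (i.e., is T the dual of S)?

NO

μY vs μY  ok (rec unchanged)
  !Unit vs !Unit  ✗ same direction on both sides — not dual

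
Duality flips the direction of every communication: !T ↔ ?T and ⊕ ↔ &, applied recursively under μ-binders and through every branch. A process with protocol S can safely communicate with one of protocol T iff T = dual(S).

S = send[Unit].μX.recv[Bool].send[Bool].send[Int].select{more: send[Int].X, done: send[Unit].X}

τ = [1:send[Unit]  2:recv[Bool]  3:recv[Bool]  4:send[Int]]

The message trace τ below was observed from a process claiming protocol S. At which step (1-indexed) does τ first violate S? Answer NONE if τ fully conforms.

3

step 1: send[Unit]  ✓  state: μX.…
step 2: recv[Bool]  ✓  state: send[Bool].send[Int].select{more: send[Int].μX.…, done: send[Unit].μX.…}
step 3: got recv[Bool], protocol expects send[Bool]  ✗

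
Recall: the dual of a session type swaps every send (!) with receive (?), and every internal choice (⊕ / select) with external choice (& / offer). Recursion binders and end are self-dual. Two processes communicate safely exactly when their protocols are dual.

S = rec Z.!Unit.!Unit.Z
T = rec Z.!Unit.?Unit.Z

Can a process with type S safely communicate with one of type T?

rec Z vs rec Z  ✓ (μ self-dual)
  !Unit vs !Unit  ✗ same direction on both sides — not dual

NO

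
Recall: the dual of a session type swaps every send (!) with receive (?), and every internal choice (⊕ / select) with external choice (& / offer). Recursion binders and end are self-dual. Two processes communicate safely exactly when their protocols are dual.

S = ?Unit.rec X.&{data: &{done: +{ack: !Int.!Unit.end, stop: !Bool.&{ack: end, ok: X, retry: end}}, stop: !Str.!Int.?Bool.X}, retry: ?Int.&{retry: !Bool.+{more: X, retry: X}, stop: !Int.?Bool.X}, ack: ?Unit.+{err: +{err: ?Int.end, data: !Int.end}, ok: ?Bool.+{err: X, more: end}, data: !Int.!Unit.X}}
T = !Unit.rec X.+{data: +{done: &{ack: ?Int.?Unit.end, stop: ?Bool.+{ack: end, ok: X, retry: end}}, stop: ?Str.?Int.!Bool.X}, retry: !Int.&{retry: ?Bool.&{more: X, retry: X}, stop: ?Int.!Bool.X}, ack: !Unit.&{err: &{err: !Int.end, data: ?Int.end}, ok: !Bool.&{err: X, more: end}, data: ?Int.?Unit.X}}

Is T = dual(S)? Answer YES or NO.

?Unit ‖ !Unit  match
  rec X ‖ rec X  match (μ self-dual)
    &{data,retry,ack} ‖ +{data,retry,ack}  match labels match
      • data:
        &{done,stop} ‖ +{done,stop}  match labels match
          • done:
            +{ack,stop} ‖ &{ack,stop}  match labels match
              • ack:
                !Int ‖ ?Int  match
                  !Unit ‖ ?Unit  match
                    end ‖ end  match
              • stop:
                !Bool ‖ ?Bool  match
                  &{ack,ok,retry} ‖ +{ack,ok,retry}  match labels match
                    • ack:
                      end ‖ end  match
                    • ok:
                      X ‖ X  match
                    • retry:
                      end ‖ end  match
          • stop:
            !Str ‖ ?Str  match
              !Int ‖ ?Int  match
                ?Bool ‖ !Bool  match
                  X ‖ X  match
      • retry:
        ?Int ‖ !Int  match
          &{retry,stop} ‖ &{retry,stop}  ✗ choice polarity not flipped — not dual

NO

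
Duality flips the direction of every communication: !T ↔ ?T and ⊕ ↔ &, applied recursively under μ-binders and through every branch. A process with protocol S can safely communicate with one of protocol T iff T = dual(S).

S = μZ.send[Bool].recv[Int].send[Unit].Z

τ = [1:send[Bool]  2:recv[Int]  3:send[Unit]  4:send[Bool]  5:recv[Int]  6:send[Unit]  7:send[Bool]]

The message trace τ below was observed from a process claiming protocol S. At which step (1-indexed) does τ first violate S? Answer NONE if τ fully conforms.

NONE

@1 send[Bool]  match  now at recv[Int].send[Unit].μZ.…
@2 recv[Int]  match  now at send[Unit].μZ.…
@3 send[Unit]  match  now at μZ.…
@4 send[Bool]  match  now at recv[Int].send[Unit].μZ.…
@5 recv[Int]  match  now at send[Unit].μZ.…
@6 send[Unit]  match  now at μZ.…
@7 send[Bool]  match  now at recv[Int].send[Unit].μZ.…
trace exhausted — no violation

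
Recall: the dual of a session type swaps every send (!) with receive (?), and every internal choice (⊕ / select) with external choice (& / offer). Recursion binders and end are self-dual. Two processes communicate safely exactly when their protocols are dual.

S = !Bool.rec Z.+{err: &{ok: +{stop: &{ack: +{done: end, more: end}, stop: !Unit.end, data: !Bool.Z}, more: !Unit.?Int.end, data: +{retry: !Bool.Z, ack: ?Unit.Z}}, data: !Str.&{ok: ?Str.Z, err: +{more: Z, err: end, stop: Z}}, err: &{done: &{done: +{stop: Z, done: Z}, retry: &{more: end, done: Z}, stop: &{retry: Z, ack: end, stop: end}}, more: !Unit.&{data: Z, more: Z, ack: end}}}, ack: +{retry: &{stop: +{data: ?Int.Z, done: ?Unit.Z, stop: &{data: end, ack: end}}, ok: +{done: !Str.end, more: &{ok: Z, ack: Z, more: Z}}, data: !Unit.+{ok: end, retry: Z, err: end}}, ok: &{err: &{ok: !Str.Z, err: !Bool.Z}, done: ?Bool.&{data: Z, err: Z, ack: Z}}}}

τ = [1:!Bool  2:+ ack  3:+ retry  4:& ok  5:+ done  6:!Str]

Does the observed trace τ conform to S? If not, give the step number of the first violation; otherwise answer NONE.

step 1: !Bool  ok  cont: rec Z.…
step 2: + ack  ok  cont: +{retry: &{stop: +{data: ?Int.rec Z.…, done: ?Unit.rec Z.…, stop: &{data: end, ack: end}}, ok: +{done: !Str.end, more: &{ok: rec Z.…, ack: rec Z.…, more: rec Z.…}}, data: !Unit.+{ok: end, retry: rec Z.…, err: end}}, ok: &{err: &{ok: !Str.rec Z.…, err: !Bool.rec Z.…}, done: ?Bool.&{data: rec Z.…, err: rec Z.…, ack: rec Z.…}}}
step 3: + retry  ok  cont: &{stop: +{data: ?Int.rec Z.…, done: ?Unit.rec Z.…, stop: &{data: end, ack: end}}, ok: +{done: !Str.end, more: &{ok: rec Z.…, ack: rec Z.…, more: rec Z.…}}, data: !Unit.+{ok: end, retry: rec Z.…, err: end}}
step 4: & ok  ok  cont: +{done: !Str.end, more: &{ok: rec Z.…, ack: rec Z.…, more: rec Z.…}}
step 5: + done  ok  cont: !Str.end
step 6: !Str  ok  cont: end
all 6 steps conform

NONE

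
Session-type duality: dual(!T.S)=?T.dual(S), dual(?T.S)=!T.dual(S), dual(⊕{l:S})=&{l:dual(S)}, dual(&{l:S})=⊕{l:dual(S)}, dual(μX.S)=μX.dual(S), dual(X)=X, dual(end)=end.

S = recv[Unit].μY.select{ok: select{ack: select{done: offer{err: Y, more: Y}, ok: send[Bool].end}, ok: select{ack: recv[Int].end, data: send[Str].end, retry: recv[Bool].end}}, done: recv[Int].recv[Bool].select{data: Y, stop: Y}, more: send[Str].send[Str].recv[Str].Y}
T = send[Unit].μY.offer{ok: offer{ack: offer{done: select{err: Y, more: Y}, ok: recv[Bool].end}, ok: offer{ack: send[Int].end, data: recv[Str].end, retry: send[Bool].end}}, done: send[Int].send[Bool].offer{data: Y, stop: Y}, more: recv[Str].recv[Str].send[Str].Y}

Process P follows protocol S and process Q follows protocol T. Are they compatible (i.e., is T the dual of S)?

YES

recv[Unit] vs send[Unit]  ok
  μY vs μY  ok (μ self-dual)
    select{ok,done,more} vs offer{ok,done,more}  ok same labels
      • ok:
        select{ack,ok} vs offer{ack,ok}  ok same labels
          • ack:
            select{done,ok} vs offer{done,ok}  ok same labels
              • done:
                offer{err,more} vs select{err,more}  ok same labels
                  • err:
                    Y vs Y  ok
                  • more:
                    Y vs Y  ok
              • ok:
                send[Bool] vs recv[Bool]  ok
                  end vs end  ok
          • ok:
            select{ack,data,retry} vs offer{ack,data,retry}  ok same labels
              • ack:
                recv[Int] vs send[Int]  ok
                  end vs end  ok
              • data:
                send[Str] vs recv[Str]  ok
                  end vs end  ok
              • retry:
                recv[Bool] vs send[Bool]  ok
                  end vs end  ok
      • done:
        recv[Int] vs send[Int]  ok
          recv[Bool] vs send[Bool]  ok
            select{data,stop} vs offer{data,stop}  ok same labels
              • data:
                Y vs Y  ok
              • stop:
                Y vs Y  ok
      • more:
        send[Str] vs recv[Str]  ok
          send[Str] vs recv[Str]  ok
            recv[Str] vs send[Str]  ok
              Y vs Y  ok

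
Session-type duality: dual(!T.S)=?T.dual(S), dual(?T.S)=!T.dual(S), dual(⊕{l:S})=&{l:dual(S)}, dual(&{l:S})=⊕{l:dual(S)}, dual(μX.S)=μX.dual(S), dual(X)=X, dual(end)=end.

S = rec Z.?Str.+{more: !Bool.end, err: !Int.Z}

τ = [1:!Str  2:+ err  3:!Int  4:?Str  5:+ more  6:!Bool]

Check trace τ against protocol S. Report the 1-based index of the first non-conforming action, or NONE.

@1 got !Str, protocol expects ?Str  ✗

1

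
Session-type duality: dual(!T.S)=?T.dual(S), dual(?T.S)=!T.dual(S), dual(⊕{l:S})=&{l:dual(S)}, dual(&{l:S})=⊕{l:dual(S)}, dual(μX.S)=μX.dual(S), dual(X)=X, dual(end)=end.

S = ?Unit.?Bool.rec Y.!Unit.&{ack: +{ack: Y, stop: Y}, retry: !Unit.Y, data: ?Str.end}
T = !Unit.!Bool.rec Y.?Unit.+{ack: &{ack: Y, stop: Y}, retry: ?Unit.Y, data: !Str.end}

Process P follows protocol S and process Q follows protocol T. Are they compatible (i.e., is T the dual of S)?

YES

?Unit ‖ !Unit  ok
  ?Bool ‖ !Bool  ok
    rec Y ‖ rec Y  ok (μ self-dual)
      !Unit ‖ ?Unit  ok
        &{ack,retry,data} ‖ +{ack,retry,data}  ok same labels
          [ack]
            +{ack,stop} ‖ &{ack,stop}  ok same labels
              [ack]
                Y ‖ Y  ok
              [stop]
                Y ‖ Y  ok
          [retry]
            !Unit ‖ ?Unit  ok
              Y ‖ Y  ok
          [data]
            ?Str ‖ !Str  ok
              end ‖ end  ok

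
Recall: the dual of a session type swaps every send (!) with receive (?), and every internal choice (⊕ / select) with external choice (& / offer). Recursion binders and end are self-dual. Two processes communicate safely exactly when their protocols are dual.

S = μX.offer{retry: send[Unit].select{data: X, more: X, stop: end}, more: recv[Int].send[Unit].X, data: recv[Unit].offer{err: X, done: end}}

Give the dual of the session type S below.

μX.select{retry: recv[Unit].offer{data: X, more: X, stop: end}, more: send[Int].recv[Unit].X, data: send[Unit].select{err: X, done: end}}

μX ↦ μX  (rec unchanged)
  offer{retry,more,data} ↦ select{retry,more,data}  (offer→select)
    [retry]
      send[Unit] ↦ recv[Unit]
        select{data,more,stop} ↦ offer{data,more,stop}  (internal→external)
          [data]
            X ↦ X
          [more]
            X ↦ X
          [stop]
            end ↦ end
    [more]
      recv[Int] ↦ send[Int]
        send[Unit] ↦ recv[Unit]
          X ↦ X
    [data]
      recv[Unit] ↦ send[Unit]
        offer{err,done} ↦ select{err,done}  (offer→select)
          [err]
            X ↦ X
          [done]
            end ↦ end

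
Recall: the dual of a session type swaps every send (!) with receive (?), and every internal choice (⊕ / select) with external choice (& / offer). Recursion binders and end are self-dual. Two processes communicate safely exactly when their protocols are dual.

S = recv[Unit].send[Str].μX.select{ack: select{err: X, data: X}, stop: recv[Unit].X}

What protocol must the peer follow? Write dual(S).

send[Unit].recv[Str].μX.offer{ack: offer{err: X, data: X}, stop: send[Unit].X}

recv[Unit] → send[Unit]
  send[Str] → recv[Str]
    μX → μX  (binder kept)
      select{ack,stop} → offer{ack,stop}  (select→offer)
        [ack]
          select{err,data} → offer{err,data}  (select→offer)
            [err]
              X self-dual
            [data]
              X self-dual
        [stop]
          recv[Unit] → send[Unit]
            X self-dual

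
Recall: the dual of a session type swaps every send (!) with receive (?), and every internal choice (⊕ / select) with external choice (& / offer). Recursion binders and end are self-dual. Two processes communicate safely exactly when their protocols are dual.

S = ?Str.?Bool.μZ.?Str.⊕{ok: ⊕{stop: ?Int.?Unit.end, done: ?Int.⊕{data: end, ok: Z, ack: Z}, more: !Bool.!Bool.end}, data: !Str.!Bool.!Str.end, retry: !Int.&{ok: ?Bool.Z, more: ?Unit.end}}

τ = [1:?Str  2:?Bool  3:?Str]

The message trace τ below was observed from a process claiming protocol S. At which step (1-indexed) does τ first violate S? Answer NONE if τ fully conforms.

@1 ?Str  match  cont: ?Bool.μZ.…
@2 ?Bool  match  cont: μZ.…
@3 ?Str  match  cont: ⊕{ok: ⊕{stop: ?Int.?Unit.end, done: ?Int.⊕{data: end, ok: μZ.…, ack: μZ.…}, more: !Bool.!Bool.end}, data: !Str.!Bool.!Str.end, retry: !Int.&{ok: ?Bool.μZ.…, more: ?Unit.end}}
τ conforms to S (length 3)

NONE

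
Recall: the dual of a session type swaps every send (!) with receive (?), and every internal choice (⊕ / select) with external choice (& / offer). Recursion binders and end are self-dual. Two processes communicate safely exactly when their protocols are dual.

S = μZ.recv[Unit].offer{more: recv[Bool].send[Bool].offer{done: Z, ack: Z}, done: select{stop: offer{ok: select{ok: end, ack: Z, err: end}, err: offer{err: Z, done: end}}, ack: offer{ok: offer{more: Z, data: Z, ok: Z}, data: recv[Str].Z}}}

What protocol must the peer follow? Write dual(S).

μZ → μZ  (μ self-dual)
  recv[Unit] → send[Unit]
    offer{more,done} → select{more,done}  (offer→select)
      [more]
        recv[Bool] → send[Bool]
          send[Bool] → recv[Bool]
            offer{done,ack} → select{done,ack}  (offer→select)
              [done]
                dual(Z) = Z
              [ack]
                dual(Z) = Z
      [done]
        select{stop,ack} → offer{stop,ack}  (select→offer)
          [stop]
            offer{ok,err} → select{ok,err}  (offer→select)
              [ok]
                select{ok,ack,err} → offer{ok,ack,err}  (select→offer)
                  [ok]
                    dual(end) = end
                  [ack]
                    dual(Z) = Z
                  [err]
                    dual(end) = end
              [err]
                offer{err,done} → select{err,done}  (offer→select)
                  [err]
                    dual(Z) = Z
                  [done]
                    dual(end) = end
          [ack]
            offer{ok,data} → select{ok,data}  (offer→select)
              [ok]
                offer{more,data,ok} → select{more,data,ok}  (offer→select)
                  [more]
                    dual(Z) = Z
                  [data]
                    dual(Z) = Z
                  [ok]
                    dual(Z) = Z
              [data]
                recv[Str] → send[Str]
                  dual(Z) = Z

μZ.send[Unit].select{more: send[Bool].recv[Bool].select{done: Z, ack: Z}, done: offer{stop: select{ok: offer{ok: end, ack: Z, err: end}, err: select{err: Z, done: end}}, ack: select{ok: select{more: Z, data: Z, ok: Z}, data: send[Str].Z}}}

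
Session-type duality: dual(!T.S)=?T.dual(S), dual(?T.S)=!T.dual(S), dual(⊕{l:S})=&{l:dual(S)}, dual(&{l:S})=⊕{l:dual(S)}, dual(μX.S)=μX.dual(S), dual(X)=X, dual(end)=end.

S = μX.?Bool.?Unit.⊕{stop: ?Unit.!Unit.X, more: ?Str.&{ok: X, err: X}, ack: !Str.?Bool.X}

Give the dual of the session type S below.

μX ↦ μX  (rec unchanged)
  ?Bool ↦ !Bool
    ?Unit ↦ !Unit
      ⊕{stop,more,ack} ↦ &{stop,more,ack}  (⊕→&)
        [stop]
          ?Unit ↦ !Unit
            !Unit ↦ ?Unit
              X self-dual
        [more]
          ?Str ↦ !Str
            &{ok,err} ↦ ⊕{ok,err}  (&→⊕)
              [ok]
                X self-dual
              [err]
                X self-dual
        [ack]
          !Str ↦ ?Str
            ?Bool ↦ !Bool
              X self-dual

μX.!Bool.!Unit.&{stop: !Unit.?Unit.X, more: !Str.⊕{ok: X, err: X}, ack: ?Str.!Bool.X}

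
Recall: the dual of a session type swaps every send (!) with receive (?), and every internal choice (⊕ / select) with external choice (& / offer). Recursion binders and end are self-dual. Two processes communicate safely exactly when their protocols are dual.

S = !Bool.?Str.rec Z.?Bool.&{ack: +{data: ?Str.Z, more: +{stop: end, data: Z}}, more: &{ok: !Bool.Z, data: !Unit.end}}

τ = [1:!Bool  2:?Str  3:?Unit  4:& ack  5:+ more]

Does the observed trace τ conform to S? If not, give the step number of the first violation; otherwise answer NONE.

[1] !Bool  ok  residual = ?Str.rec Z.…
[2] ?Str  ok  residual = rec Z.…
[3] got ?Unit, protocol expects ?Bool  ✗

3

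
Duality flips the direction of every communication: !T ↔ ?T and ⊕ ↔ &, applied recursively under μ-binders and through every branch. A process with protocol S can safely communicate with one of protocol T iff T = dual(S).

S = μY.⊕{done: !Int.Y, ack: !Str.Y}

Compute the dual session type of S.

μY ↦ μY  (μ self-dual)
  ⊕{done,ack} ↦ &{done,ack}  (⊕→&)
    • done:
      !Int ↦ ?Int
        Y ↦ Y
    • ack:
      !Str ↦ ?Str
        Y ↦ Y

μY.&{done: ?Int.Y, ack: ?Str.Y}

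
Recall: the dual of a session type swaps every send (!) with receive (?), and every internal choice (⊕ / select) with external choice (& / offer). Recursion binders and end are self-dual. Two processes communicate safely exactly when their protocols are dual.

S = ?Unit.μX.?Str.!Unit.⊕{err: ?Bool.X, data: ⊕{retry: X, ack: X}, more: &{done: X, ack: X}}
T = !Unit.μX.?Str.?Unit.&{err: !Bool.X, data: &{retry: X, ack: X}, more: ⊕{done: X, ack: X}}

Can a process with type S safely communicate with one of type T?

?Unit ‖ !Unit  ok
  μX ‖ μX  ok (binder kept)
    ?Str ‖ ?Str  ✗ same direction on both sides — not dual

NO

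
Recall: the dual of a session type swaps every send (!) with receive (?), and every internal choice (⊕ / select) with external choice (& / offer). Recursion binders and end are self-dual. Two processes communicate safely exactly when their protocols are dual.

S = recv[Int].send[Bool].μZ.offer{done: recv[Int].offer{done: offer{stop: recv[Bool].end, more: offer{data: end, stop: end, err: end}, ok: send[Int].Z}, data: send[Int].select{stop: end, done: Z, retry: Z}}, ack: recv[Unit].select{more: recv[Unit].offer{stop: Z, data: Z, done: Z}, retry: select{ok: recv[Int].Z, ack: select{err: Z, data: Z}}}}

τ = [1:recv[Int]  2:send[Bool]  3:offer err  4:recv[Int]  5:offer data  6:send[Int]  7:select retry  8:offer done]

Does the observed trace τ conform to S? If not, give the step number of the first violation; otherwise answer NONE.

[1] recv[Int]  ✓  cont: send[Bool].μZ.…
[2] send[Bool]  ✓  cont: μZ.…
[3] got offer err, protocol expects offer done or offer ack  ✗

3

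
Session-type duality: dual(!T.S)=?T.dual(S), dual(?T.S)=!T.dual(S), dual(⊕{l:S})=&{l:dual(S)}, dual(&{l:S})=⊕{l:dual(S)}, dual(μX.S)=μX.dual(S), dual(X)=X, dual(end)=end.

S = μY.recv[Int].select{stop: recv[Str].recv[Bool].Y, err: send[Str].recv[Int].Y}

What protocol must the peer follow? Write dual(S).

μY.send[Int].offer{stop: send[Str].send[Bool].Y, err: recv[Str].send[Int].Y}

μY ↦ μY  (binder kept)
  recv[Int] ↦ send[Int]
    select{stop,err} ↦ offer{stop,err}  (⊕→&)
      [stop]
        recv[Str] ↦ send[Str]
          recv[Bool] ↦ send[Bool]
            Y self-dual
      [err]
        send[Str] ↦ recv[Str]
          recv[Int] ↦ send[Int]
            Y self-dual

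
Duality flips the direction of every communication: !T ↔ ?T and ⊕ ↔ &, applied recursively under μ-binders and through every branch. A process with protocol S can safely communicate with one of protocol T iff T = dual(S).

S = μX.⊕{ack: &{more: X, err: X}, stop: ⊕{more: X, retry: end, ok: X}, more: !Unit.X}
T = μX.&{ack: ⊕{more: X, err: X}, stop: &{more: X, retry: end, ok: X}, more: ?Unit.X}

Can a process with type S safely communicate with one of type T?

YES

μX ‖ μX  ✓ (μ self-dual)
  ⊕{ack,stop,more} ‖ &{ack,stop,more}  ✓ label sets agree
    • ack:
      &{more,err} ‖ ⊕{more,err}  ✓ label sets agree
        • more:
          X ‖ X  ✓
        • err:
          X ‖ X  ✓
    • stop:
      ⊕{more,retry,ok} ‖ &{more,retry,ok}  ✓ label sets agree
        • more:
          X ‖ X  ✓
        • retry:
          end ‖ end  ✓
        • ok:
          X ‖ X  ✓
    • more:
      !Unit ‖ ?Unit  ✓
        X ‖ X  ✓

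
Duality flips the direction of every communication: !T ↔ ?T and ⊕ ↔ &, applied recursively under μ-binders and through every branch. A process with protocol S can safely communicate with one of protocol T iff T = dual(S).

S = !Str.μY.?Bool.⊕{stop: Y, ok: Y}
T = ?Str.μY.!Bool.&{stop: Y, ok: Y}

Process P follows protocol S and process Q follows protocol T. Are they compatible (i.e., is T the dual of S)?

YES

!Str vs ?Str  ✓
  μY vs μY  ✓ (μ self-dual)
    ?Bool vs !Bool  ✓
      ⊕{stop,ok} vs &{stop,ok}  ✓ labels match
        [stop]
          Y vs Y  ✓
        [ok]
          Y vs Y  ✓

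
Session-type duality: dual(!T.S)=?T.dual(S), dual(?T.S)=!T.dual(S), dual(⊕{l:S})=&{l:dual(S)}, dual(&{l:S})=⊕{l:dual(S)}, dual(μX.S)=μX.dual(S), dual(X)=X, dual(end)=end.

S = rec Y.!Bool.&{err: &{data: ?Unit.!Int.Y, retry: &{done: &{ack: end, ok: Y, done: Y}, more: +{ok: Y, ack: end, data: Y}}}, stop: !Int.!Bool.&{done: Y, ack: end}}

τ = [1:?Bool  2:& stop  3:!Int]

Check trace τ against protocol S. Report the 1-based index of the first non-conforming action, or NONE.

step 1: got ?Bool, protocol expects !Bool  ✗

1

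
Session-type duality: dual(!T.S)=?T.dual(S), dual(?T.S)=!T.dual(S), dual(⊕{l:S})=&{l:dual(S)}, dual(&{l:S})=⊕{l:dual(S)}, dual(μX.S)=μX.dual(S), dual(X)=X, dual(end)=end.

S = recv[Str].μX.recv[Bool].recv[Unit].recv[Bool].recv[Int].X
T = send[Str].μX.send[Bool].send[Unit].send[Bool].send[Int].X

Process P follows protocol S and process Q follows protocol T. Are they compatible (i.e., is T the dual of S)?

YES

recv[Str] vs send[Str]  ✓
  μX vs μX  ✓ (binder kept)
    recv[Bool] vs send[Bool]  ✓
      recv[Unit] vs send[Unit]  ✓
        recv[Bool] vs send[Bool]  ✓
          recv[Int] vs send[Int]  ✓
            X vs X  ✓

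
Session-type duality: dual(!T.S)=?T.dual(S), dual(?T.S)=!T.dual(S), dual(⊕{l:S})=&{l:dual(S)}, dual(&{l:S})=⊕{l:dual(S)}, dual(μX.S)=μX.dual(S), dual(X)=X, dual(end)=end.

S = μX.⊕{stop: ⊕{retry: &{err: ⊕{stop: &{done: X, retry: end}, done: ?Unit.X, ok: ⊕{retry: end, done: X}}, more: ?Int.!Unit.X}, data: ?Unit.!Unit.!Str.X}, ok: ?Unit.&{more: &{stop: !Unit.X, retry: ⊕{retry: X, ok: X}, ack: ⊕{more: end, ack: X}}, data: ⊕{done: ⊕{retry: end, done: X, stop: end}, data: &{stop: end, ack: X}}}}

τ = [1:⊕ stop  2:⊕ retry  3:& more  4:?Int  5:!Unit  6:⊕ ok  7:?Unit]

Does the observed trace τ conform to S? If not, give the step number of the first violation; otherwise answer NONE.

@1 ⊕ stop  match  state: ⊕{retry: &{err: ⊕{stop: &{done: μX.…, retry: end}, done: ?Unit.μX.…, ok: ⊕{retry: end, done: μX.…}}, more: ?Int.!Unit.μX.…}, data: ?Unit.!Unit.!Str.μX.…}
@2 ⊕ retry  match  state: &{err: ⊕{stop: &{done: μX.…, retry: end}, done: ?Unit.μX.…, ok: ⊕{retry: end, done: μX.…}}, more: ?Int.!Unit.μX.…}
@3 & more  match  state: ?Int.!Unit.μX.…
@4 ?Int  match  state: !Unit.μX.…
@5 !Unit  match  state: μX.…
@6 ⊕ ok  match  state: ?Unit.&{more: &{stop: !Unit.μX.…, retry: ⊕{retry: μX.…, ok: μX.…}, ack: ⊕{more: end, ack: μX.…}}, data: ⊕{done: ⊕{retry: end, done: μX.…, stop: end}, data: &{stop: end, ack: μX.…}}}
@7 ?Unit  match  state: &{more: &{stop: !Unit.μX.…, retry: ⊕{retry: μX.…, ok: μX.…}, ack: ⊕{more: end, ack: μX.…}}, data: ⊕{done: ⊕{retry: end, done: μX.…, stop: end}, data: &{stop: end, ack: μX.…}}}
trace exhausted — no violation

NONE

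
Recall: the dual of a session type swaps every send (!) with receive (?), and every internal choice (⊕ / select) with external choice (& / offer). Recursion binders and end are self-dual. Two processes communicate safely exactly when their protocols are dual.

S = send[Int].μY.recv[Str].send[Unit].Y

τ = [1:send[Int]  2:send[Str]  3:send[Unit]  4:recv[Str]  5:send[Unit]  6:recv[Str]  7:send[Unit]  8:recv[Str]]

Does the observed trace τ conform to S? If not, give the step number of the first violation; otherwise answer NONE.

2

[1] send[Int]  match  cont: μY.…
[2] got send[Str], protocol expects recv[Str]  ✗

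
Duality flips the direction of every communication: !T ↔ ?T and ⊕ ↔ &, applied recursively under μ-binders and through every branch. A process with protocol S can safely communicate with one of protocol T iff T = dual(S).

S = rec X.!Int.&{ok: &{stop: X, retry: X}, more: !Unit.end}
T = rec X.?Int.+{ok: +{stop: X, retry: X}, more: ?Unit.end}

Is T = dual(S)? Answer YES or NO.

rec X vs rec X  ✓ (μ self-dual)
  !Int vs ?Int  ✓
    &{ok,more} vs +{ok,more}  ✓ label sets agree
      case ok:
        &{stop,retry} vs +{stop,retry}  ✓ label sets agree
          case stop:
            X vs X  ✓
          case retry:
            X vs X  ✓
      case more:
        !Unit vs ?Unit  ✓
          end vs end  ✓

YES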